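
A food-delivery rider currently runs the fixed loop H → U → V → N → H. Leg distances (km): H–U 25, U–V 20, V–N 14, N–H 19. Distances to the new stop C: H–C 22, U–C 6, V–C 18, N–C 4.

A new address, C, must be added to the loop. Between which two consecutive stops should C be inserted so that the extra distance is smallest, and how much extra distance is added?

+3 km — insert C between H and U.

Insertion cost between consecutive stops i–j is d(i,C) + d(C,j) − d(i,j):
  between H and U: 22 + 6 − 25 = 3
  between U and V: 6 + 18 − 20 = 4
  between V and N: 18 + 4 − 14 = 8
  between N and H: 4 + 22 − 19 = 7
Cheapest insertion is between H and U, adding 3.
New total = 78 + 3 = 81.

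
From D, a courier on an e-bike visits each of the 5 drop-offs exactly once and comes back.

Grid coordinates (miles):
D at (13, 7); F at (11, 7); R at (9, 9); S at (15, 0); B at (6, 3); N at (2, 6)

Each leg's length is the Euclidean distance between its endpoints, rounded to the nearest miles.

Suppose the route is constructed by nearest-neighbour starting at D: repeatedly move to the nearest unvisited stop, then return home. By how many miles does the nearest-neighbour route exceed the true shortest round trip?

4 miles longer than the optimal tour.

From D: F=2, R=4, S=7, B=8, N=11 → choose F (2).
From F: R=3, B=6, S=8, N=9 → choose R (3).
From R: B=7, N=8, S=11 → choose B (7).
From B: N=5, S=9 → choose N (5).
From N: S=14 → choose S (14).
NN route D → F → R → B → N → S → D costs 38.
Optimal: D → F → R → N → B → S → D costs 34 (by enumerating all 60 distinct tours).
Excess = 38 − 34 = 4.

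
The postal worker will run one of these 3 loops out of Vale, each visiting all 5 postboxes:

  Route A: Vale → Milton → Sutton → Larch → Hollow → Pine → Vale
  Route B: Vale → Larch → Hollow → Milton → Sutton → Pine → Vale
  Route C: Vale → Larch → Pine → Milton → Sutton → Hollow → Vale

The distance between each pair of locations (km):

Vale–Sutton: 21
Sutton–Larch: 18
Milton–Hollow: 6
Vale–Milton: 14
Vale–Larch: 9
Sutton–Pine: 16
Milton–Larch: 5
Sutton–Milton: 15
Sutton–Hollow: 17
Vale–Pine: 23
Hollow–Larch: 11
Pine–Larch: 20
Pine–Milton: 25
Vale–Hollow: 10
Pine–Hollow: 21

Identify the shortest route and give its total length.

80 km — Route B is the shortest.

Route A: 14 + 15 + 18 + 11 + 21 + 23 = 102
Route B: 9 + 11 + 6 + 15 + 16 + 23 = 80
Route C: 9 + 20 + 25 + 15 + 17 + 10 = 96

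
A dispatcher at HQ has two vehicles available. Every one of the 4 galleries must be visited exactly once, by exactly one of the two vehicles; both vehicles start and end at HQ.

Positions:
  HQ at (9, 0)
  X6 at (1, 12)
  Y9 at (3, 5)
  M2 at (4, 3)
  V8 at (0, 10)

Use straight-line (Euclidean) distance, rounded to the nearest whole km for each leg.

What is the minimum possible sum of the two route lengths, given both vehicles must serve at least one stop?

42 km — the smallest possible combined total.

Check every non-empty split of the stops between the two vehicles; for each half take its own optimal tour:
  {X6} + {Y9, M2, V8}: 28 + 27 = 55
  {Y9} + {X6, M2, V8}: 16 + 30 = 46
  {X6, Y9} + {M2, V8}: 29 + 27 = 56
  {M2} + {X6, Y9, V8}: 12 + 30 = 42
  {X6, M2} + {Y9, V8}: 29 + 27 = 56
  {Y9, M2} + {X6, V8}: 16 + 29 = 45
  … (7 splits in total)
Best: vehicle 1 HQ → M2 → HQ = 12; vehicle 2 HQ → X6 → V8 → Y9 → HQ = 30; combined 42.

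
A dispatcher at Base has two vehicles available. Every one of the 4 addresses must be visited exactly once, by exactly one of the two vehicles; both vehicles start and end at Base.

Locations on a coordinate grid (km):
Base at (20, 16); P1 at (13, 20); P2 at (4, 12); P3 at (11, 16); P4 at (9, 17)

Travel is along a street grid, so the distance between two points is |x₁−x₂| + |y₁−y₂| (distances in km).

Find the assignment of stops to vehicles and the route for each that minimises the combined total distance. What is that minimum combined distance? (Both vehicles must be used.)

Minimum combined distance: 64 km.

Try each way of splitting the stops between the two vehicles (each non-empty) and, for each split, find the best tour for each vehicle:
  {P1} + {P2, P3, P4}: 22 + 42 = 64
  {P2} + {P1, P3, P4}: 40 + 30 = 70
  {P1, P2} + {P3, P4}: 48 + 24 = 72
  {P3} + {P1, P2, P4}: 18 + 48 = 66
  {P1, P3} + {P2, P4}: 26 + 42 = 68
  {P2, P3} + {P1, P4}: 40 + 30 = 70
  … (7 splits in total)
Best: vehicle 1 Base → P1 → Base = 22; vehicle 2 Base → P2 → P4 → P3 → Base = 42; combined 64.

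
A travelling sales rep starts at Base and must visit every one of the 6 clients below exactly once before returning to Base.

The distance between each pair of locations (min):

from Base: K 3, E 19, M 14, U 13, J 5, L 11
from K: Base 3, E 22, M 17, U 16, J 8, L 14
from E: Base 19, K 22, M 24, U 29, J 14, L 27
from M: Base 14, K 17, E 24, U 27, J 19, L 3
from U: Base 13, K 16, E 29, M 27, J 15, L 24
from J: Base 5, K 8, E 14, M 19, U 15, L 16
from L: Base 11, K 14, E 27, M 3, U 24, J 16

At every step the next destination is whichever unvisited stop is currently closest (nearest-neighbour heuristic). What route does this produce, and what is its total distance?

Nearest-neighbour total = 89 min; route Base → K → J → E → M → L → U → Base.

From Base: distances to unvisited — K=3, J=5, L=11, U=13, M=14, E=19. Nearest is K (3).
From K: distances to unvisited — J=8, L=14, U=16, M=17, E=22. Nearest is J (8).
From J: distances to unvisited — E=14, U=15, L=16, M=19. Nearest is E (14).
From E: distances to unvisited — M=24, L=27, U=29. Nearest is M (24).
From M: distances to unvisited — L=3, U=27. Nearest is L (3).
From L: distances to unvisited — U=24. Nearest is U (24).
Return U→Base: 13.
Total = 3 + 8 + 14 + 24 + 3 + 24 + 13 = 89.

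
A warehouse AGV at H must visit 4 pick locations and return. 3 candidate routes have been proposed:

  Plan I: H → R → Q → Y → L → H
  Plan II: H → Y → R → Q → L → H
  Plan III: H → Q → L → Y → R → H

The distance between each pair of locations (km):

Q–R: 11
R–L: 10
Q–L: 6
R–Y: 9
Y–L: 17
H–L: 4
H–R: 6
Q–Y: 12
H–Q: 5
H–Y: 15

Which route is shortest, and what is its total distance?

Plan I: 6 + 11 + 12 + 17 + 4 = 50
Plan II: 15 + 9 + 11 + 6 + 4 = 45
Plan III: 5 + 6 + 17 + 9 + 6 = 43

43 km — Plan III is the shortest.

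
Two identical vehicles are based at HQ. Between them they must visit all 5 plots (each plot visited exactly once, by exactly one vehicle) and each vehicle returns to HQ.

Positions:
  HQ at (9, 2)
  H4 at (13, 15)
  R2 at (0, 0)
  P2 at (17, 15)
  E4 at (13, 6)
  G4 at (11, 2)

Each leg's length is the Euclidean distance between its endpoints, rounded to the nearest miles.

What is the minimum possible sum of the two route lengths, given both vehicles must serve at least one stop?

Minimum combined distance: 52 miles.

Try each way of splitting the stops between the two vehicles (each non-empty) and, for each split, find the best tour for each vehicle:
  {H4} + {R2, P2, E4, G4}: 28 + 48 = 76
  {R2} + {H4, P2, E4, G4}: 18 + 34 = 52
  {H4, R2} + {P2, E4, G4}: 43 + 31 = 74
  {P2} + {H4, R2, E4, G4}: 30 + 44 = 74
  {H4, P2} + {R2, E4, G4}: 33 + 29 = 62
  {R2, P2} + {H4, E4, G4}: 47 + 29 = 76
  … (15 splits in total)
Best: vehicle 1 HQ → R2 → HQ = 18; vehicle 2 HQ → H4 → P2 → E4 → G4 → HQ = 34; combined 52.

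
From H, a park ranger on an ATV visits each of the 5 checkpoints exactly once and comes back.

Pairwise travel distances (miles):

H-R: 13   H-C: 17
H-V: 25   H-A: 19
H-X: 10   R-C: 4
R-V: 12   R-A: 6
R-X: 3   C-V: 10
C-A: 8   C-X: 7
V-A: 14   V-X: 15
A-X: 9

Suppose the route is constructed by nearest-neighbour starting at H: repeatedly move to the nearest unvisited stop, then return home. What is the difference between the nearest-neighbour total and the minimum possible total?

Excess over optimum: 4 miles.

From H: X=10, R=13, C=17, A=19, V=25 → choose X (10).
From X: R=3, C=7, A=9, V=15 → choose R (3).
From R: C=4, A=6, V=12 → choose C (4).
From C: A=8, V=10 → choose A (8).
From A: V=14 → choose V (14).
NN route H → X → R → C → A → V → H costs 64.
Optimal: H → R → C → V → A → X → H costs 60 (by enumerating all 60 distinct tours).
Excess = 64 − 60 = 4.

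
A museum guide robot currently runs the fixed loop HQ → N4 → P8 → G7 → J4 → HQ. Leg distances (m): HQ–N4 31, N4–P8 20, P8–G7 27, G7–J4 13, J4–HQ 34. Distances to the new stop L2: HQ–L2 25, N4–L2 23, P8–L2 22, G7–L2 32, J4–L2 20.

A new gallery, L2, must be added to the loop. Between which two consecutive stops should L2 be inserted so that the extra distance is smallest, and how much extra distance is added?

Minimum extra distance: 11 m, inserting L2 between J4 and HQ.

Insertion cost between consecutive stops i–j is d(i,L2) + d(L2,j) − d(i,j):
  between HQ and N4: 25 + 23 − 31 = 17
  between N4 and P8: 23 + 22 − 20 = 25
  between P8 and G7: 22 + 32 − 27 = 27
  between G7 and J4: 32 + 20 − 13 = 39
  between J4 and HQ: 20 + 25 − 34 = 11
Cheapest insertion is between J4 and HQ, adding 11.
New total = 125 + 11 = 136.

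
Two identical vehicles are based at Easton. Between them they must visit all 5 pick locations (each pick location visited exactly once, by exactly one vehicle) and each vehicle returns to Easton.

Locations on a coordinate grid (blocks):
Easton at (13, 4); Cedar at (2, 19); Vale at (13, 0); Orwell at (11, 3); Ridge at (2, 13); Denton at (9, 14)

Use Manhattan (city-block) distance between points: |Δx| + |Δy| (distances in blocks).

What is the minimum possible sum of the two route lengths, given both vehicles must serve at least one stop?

Minimum combined distance: 62 blocks.

There are 2^4 − 1 = 15 ways to divide the 5 stops into two non-empty groups. For each, the best each vehicle can do is its own shortest tour through its group:
  {Cedar} + {Vale, Orwell, Ridge, Denton}: 52 + 50 = 102
  {Vale} + {Cedar, Orwell, Ridge, Denton}: 8 + 54 = 62
  {Cedar, Vale} + {Orwell, Ridge, Denton}: 60 + 44 = 104
  {Orwell} + {Cedar, Vale, Ridge, Denton}: 6 + 60 = 66
  {Cedar, Orwell} + {Vale, Ridge, Denton}: 54 + 50 = 104
  {Vale, Orwell} + {Cedar, Ridge, Denton}: 12 + 52 = 64
  … (15 splits in total)
Best: vehicle 1 Easton → Vale → Easton = 8; vehicle 2 Easton → Orwell → Ridge → Cedar → Denton → Easton = 54; combined 62.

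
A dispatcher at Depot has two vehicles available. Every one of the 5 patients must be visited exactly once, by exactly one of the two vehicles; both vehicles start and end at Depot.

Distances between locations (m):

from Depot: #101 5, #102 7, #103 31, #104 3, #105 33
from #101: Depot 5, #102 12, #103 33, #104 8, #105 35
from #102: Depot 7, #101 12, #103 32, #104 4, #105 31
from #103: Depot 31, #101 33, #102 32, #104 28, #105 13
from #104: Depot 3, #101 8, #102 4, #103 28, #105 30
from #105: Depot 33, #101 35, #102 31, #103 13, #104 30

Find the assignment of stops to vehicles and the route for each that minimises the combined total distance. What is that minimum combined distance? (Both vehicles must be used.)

92 m — the smallest possible combined total.

Try each way of splitting the stops between the two vehicles (each non-empty) and, for each split, find the best tour for each vehicle:
  {#101} + {#102, #103, #104, #105}: 10 + 82 = 92
  {#102} + {#101, #103, #104, #105}: 14 + 84 = 98
  {#101, #102} + {#103, #104, #105}: 24 + 77 = 101
  {#103} + {#101, #102, #104, #105}: 62 + 78 = 140
  {#101, #103} + {#102, #104, #105}: 69 + 71 = 140
  {#102, #103} + {#101, #104, #105}: 70 + 73 = 143
  … (15 splits in total)
Best: vehicle 1 Depot → #101 → Depot = 10; vehicle 2 Depot → #102 → #105 → #103 → #104 → Depot = 82; combined 92.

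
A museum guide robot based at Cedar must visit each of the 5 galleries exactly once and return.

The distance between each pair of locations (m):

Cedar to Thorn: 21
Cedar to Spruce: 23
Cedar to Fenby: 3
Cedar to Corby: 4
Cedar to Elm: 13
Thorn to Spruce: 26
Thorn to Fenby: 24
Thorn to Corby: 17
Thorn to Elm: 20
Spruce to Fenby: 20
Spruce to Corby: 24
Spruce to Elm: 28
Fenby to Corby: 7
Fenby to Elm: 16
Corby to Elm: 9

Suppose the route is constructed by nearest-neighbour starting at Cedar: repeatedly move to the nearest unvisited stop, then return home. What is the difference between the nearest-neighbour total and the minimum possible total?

From Cedar: Fenby=3, Corby=4, Elm=13, Thorn=21, Spruce=23 → choose Fenby (3).
From Fenby: Corby=7, Elm=16, Spruce=20, Thorn=24 → choose Corby (7).
From Corby: Elm=9, Thorn=17, Spruce=24 → choose Elm (9).
From Elm: Thorn=20, Spruce=28 → choose Thorn (20).
From Thorn: Spruce=26 → choose Spruce (26).
NN route Cedar → Fenby → Corby → Elm → Thorn → Spruce → Cedar costs 88.
Optimal: Cedar → Fenby → Spruce → Thorn → Elm → Corby → Cedar costs 82 (by enumerating all 60 distinct tours).
Excess = 88 − 82 = 6.

The nearest-neighbour route is 6 m longer than optimal.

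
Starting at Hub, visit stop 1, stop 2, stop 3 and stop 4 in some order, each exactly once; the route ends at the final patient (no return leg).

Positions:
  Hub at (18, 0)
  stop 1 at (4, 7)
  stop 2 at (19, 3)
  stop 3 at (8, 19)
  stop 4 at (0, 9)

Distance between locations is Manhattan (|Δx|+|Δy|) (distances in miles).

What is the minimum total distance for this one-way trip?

Shortest open route: 47 miles.

There are 4! = 24 possible orderings.
Hub→stop 1→stop 2→stop 3→stop 4: 21+19+27+18 = 85
Hub→stop 1→stop 2→stop 4→stop 3: 21+19+25+18 = 83
Hub→stop 1→stop 3→stop 2→stop 4: 21+16+27+25 = 89
Hub→stop 1→stop 3→stop 4→stop 2: 21+16+18+25 = 80
Hub→stop 1→stop 4→stop 2→stop 3: 21+6+25+27 = 79
Hub→stop 1→stop 4→stop 3→stop 2: 21+6+18+27 = 72
Hub→stop 2→stop 1→stop 3→stop 4: 4+19+16+18 = 57
Hub→stop 2→stop 1→stop 4→stop 3: 4+19+6+18 = 47
Hub→stop 2→stop 3→stop 1→stop 4: 4+27+16+6 = 53
Hub→stop 2→stop 3→stop 4→stop 1: 4+27+18+6 = 55
Hub→stop 2→stop 4→stop 1→stop 3: 4+25+6+16 = 51
Hub→stop 2→stop 4→stop 3→stop 1: 4+25+18+16 = 63
Hub→stop 3→stop 1→stop 2→stop 4: 29+16+19+25 = 89
Hub→stop 3→stop 1→stop 4→stop 2: 29+16+6+25 = 76
… (10 more)
The minimum is 47.
One shortest path: Hub → stop 2 → stop 1 → stop 4 → stop 3.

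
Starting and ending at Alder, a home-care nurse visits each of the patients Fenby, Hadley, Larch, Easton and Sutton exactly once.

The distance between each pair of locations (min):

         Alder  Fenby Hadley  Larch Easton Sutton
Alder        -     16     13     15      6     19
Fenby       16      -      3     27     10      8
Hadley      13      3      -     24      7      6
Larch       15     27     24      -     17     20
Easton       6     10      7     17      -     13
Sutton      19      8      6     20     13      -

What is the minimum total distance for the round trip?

Shortest round trip = 59 min.

Alder→Fenby→Hadley→Larch→Easton→Sutton→Alder: 16+3+24+17+13+19 = 92
Alder→Fenby→Hadley→Larch→Sutton→Easton→Alder: 16+3+24+20+13+6 = 82
Alder→Fenby→Hadley→Easton→Larch→Sutton→Alder: 16+3+7+17+20+19 = 82
Alder→Fenby→Hadley→Easton→Sutton→Larch→Alder: 16+3+7+13+20+15 = 74
Alder→Fenby→Hadley→Sutton→Larch→Easton→Alder: 16+3+6+20+17+6 = 68
Alder→Fenby→Hadley→Sutton→Easton→Larch→Alder: 16+3+6+13+17+15 = 70
Alder→Fenby→Larch→Hadley→Easton→Sutton→Alder: 16+27+24+7+13+19 = 106
Alder→Fenby→Larch→Hadley→Sutton→Easton→Alder: 16+27+24+6+13+6 = 92
Alder→Fenby→Larch→Easton→Hadley→Sutton→Alder: 16+27+17+7+6+19 = 92
Alder→Fenby→Larch→Easton→Sutton→Hadley→Alder: 16+27+17+13+6+13 = 92
Alder→Fenby→Larch→Sutton→Hadley→Easton→Alder: 16+27+20+6+7+6 = 82
Alder→Fenby→Larch→Sutton→Easton→Hadley→Alder: 16+27+20+13+7+13 = 96
Alder→Fenby→Easton→Hadley→Larch→Sutton→Alder: 16+10+7+24+20+19 = 96
Alder→Fenby→Easton→Hadley→Sutton→Larch→Alder: 16+10+7+6+20+15 = 74
… (46 more)
Alder→Larch→Sutton→Fenby→Hadley→Easton→Alder: 15+20+8+3+7+6 = 59  ← best
The minimum is 59.
One optimal route: Alder → Larch → Sutton → Fenby → Hadley → Easton → Alder (or its reverse).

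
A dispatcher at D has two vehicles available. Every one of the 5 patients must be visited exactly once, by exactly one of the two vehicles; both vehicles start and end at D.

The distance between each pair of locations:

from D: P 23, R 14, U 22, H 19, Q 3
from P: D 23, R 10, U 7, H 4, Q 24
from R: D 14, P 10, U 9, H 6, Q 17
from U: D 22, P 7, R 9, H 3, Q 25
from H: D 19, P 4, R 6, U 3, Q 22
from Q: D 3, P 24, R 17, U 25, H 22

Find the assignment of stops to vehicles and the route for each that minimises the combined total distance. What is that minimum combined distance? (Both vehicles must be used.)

Minimum combined distance: 59.

There are 2^4 − 1 = 15 ways to divide the 5 stops into two non-empty groups. For each, the best each vehicle can do is its own shortest tour through its group:
  {P} + {R, U, H, Q}: 46 + 51 = 97
  {R} + {P, U, H, Q}: 28 + 56 = 84
  {P, R} + {U, H, Q}: 47 + 50 = 97
  {U} + {P, R, H, Q}: 44 + 51 = 95
  {P, U} + {R, H, Q}: 52 + 45 = 97
  {R, U} + {P, H, Q}: 45 + 50 = 95
  … (15 splits in total)
  {P, R, U, H} + {Q}: 53 + 6 = 59  ← best
Best: vehicle 1 D → P → U → H → R → D = 53; vehicle 2 D → Q → D = 6; combined 59.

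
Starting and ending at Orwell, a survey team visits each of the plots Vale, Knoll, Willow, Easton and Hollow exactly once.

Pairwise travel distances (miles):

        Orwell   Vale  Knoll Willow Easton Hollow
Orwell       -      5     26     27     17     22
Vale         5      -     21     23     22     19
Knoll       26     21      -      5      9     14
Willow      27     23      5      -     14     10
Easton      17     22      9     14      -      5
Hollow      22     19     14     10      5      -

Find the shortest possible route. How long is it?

Minimum total distance: 63 miles.

Orwell → Vale → Knoll → Willow → Easton → Hollow → Orwell: 5+21+5+14+5+22 = 72
Orwell → Vale → Knoll → Willow → Hollow → Easton → Orwell: 5+21+5+10+5+17 = 63
Orwell → Vale → Knoll → Easton → Willow → Hollow → Orwell: 5+21+9+14+10+22 = 81
Orwell → Vale → Knoll → Easton → Hollow → Willow → Orwell: 5+21+9+5+10+27 = 77
Orwell → Vale → Knoll → Hollow → Willow → Easton → Orwell: 5+21+14+10+14+17 = 81
Orwell → Vale → Knoll → Hollow → Easton → Willow → Orwell: 5+21+14+5+14+27 = 86
Orwell → Vale → Willow → Knoll → Easton → Hollow → Orwell: 5+23+5+9+5+22 = 69
Orwell → Vale → Willow → Knoll → Hollow → Easton → Orwell: 5+23+5+14+5+17 = 69
Orwell → Vale → Willow → Easton → Knoll → Hollow → Orwell: 5+23+14+9+14+22 = 87
Orwell → Vale → Willow → Easton → Hollow → Knoll → Orwell: 5+23+14+5+14+26 = 87
Orwell → Vale → Willow → Hollow → Knoll → Easton → Orwell: 5+23+10+14+9+17 = 78
Orwell → Vale → Willow → Hollow → Easton → Knoll → Orwell: 5+23+10+5+9+26 = 78
Orwell → Vale → Easton → Knoll → Willow → Hollow → Orwell: 5+22+9+5+10+22 = 73
Orwell → Vale → Easton → Knoll → Hollow → Willow → Orwell: 5+22+9+14+10+27 = 87
… (46 more)
The minimum is 63.
One optimal route: Orwell → Vale → Knoll → Willow → Hollow → Easton → Orwell (or its reverse).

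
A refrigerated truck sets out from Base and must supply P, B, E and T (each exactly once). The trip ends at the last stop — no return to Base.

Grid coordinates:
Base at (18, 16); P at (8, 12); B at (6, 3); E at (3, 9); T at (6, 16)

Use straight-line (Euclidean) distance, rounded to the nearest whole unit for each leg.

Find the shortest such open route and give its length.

There are 4! = 24 possible orderings.
Base→P→B→E→T: 11+9+7+8 = 35
Base→P→B→T→E: 11+9+13+8 = 41
Base→P→E→B→T: 11+6+7+13 = 37
Base→P→E→T→B: 11+6+8+13 = 38
Base→P→T→B→E: 11+4+13+7 = 35
Base→P→T→E→B: 11+4+8+7 = 30
Base→B→P→E→T: 18+9+6+8 = 41
Base→B→P→T→E: 18+9+4+8 = 39
Base→B→E→P→T: 18+7+6+4 = 35
Base→B→E→T→P: 18+7+8+4 = 37
Base→B→T→P→E: 18+13+4+6 = 41
Base→B→T→E→P: 18+13+8+6 = 45
Base→E→P→B→T: 17+6+9+13 = 45
Base→E→P→T→B: 17+6+4+13 = 40
… (10 more)
Base→T→P→E→B: 12+4+6+7 = 29  ← best
The minimum is 29.
One shortest path: Base → T → P → E → B.

Minimum one-way distance = 29.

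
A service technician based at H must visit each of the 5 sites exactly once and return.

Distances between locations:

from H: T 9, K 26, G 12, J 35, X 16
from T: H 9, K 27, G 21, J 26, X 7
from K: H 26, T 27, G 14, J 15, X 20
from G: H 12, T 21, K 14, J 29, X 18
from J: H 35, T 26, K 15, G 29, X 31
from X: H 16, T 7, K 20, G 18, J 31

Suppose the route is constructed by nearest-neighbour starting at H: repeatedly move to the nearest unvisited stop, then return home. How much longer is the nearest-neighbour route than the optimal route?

10 longer than the optimal tour.

H: T=9, G=12, X=16, K=26, J=35 ⇒ T
T: X=7, G=21, J=26, K=27 ⇒ X
X: G=18, K=20, J=31 ⇒ G
G: K=14, J=29 ⇒ K
K: J=15 ⇒ J
NN route H → T → X → G → K → J → H costs 98.
Optimal: H → T → X → J → K → G → H costs 88 (by enumerating all 60 distinct tours).
Excess = 98 − 88 = 10.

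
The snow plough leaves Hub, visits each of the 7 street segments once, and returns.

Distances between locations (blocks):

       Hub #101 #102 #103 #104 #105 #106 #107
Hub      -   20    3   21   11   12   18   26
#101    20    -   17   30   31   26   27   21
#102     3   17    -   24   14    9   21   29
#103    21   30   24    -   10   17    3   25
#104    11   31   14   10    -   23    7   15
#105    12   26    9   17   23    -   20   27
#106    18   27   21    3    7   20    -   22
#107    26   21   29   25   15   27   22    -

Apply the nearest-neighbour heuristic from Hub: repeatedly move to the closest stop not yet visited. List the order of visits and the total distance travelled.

From Hub: distances to unvisited — #102=3, #104=11, #105=12, #106=18, #101=20, #103=21, #107=26. Nearest is #102 (3).
From #102: distances to unvisited — #105=9, #104=14, #101=17, #106=21, #103=24, #107=29. Nearest is #105 (9).
From #105: distances to unvisited — #103=17, #106=20, #104=23, #101=26, #107=27. Nearest is #103 (17).
From #103: distances to unvisited — #106=3, #104=10, #107=25, #101=30. Nearest is #106 (3).
From #106: distances to unvisited — #104=7, #107=22, #101=27. Nearest is #104 (7).
From #104: distances to unvisited — #107=15, #101=31. Nearest is #107 (15).
From #107: distances to unvisited — #101=21. Nearest is #101 (21).
Return #101→Hub: 20.
Total = 3 + 9 + 17 + 3 + 7 + 15 + 21 + 20 = 95.

Nearest-neighbour total = 95 blocks; route Hub → #102 → #105 → #103 → #106 → #104 → #107 → #101 → Hub.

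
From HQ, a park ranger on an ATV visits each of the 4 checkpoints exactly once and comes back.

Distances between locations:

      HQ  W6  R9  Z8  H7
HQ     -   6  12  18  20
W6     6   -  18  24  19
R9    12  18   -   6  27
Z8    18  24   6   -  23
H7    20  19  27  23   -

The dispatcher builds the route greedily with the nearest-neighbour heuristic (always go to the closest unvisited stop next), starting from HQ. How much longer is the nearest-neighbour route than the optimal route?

7 longer than the optimal tour.

HQ: W6=6, R9=12, Z8=18, H7=20 ⇒ W6
W6: R9=18, H7=19, Z8=24 ⇒ R9
R9: Z8=6, H7=27 ⇒ Z8
Z8: H7=23 ⇒ H7
NN route HQ → W6 → R9 → Z8 → H7 → HQ costs 73.
Optimal: HQ → W6 → H7 → Z8 → R9 → HQ costs 66 (by enumerating all 12 distinct tours).
Excess = 73 − 66 = 7.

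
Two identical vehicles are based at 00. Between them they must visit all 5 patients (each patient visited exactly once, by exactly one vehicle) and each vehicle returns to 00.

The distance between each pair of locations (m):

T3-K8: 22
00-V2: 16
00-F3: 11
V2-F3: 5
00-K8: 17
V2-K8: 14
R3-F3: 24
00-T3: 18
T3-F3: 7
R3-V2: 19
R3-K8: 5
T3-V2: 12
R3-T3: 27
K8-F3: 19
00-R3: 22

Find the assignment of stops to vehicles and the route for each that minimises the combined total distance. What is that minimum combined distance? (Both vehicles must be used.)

90 m — the smallest possible combined total.

Try each way of splitting the stops between the two vehicles (each non-empty) and, for each split, find the best tour for each vehicle:
  {R3} + {T3, V2, K8, F3}: 44 + 61 = 105
  {T3} + {R3, V2, K8, F3}: 36 + 57 = 93
  {R3, T3} + {V2, K8, F3}: 67 + 47 = 114
  {V2} + {R3, T3, K8, F3}: 32 + 67 = 99
  {R3, V2} + {T3, K8, F3}: 57 + 57 = 114
  {T3, V2} + {R3, K8, F3}: 46 + 57 = 103
  … (15 splits in total)
  {R3, K8} + {T3, V2, F3}: 44 + 46 = 90  ← best
Best: vehicle 1 00 → R3 → K8 → 00 = 44; vehicle 2 00 → T3 → V2 → F3 → 00 = 46; combined 90.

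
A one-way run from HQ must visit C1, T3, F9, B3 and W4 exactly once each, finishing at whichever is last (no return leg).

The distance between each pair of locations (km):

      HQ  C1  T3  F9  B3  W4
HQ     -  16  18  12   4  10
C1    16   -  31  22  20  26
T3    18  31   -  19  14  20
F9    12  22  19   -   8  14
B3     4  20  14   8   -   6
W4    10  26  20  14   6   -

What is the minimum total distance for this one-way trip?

There are 5! = 120 possible orderings.
HQ - C1 - T3 - F9 - B3 - W4: 16+31+19+8+6 = 80
HQ - C1 - T3 - F9 - W4 - B3: 16+31+19+14+6 = 86
HQ - C1 - T3 - B3 - F9 - W4: 16+31+14+8+14 = 83
HQ - C1 - T3 - B3 - W4 - F9: 16+31+14+6+14 = 81
HQ - C1 - T3 - W4 - F9 - B3: 16+31+20+14+8 = 89
HQ - C1 - T3 - W4 - B3 - F9: 16+31+20+6+8 = 81
HQ - C1 - F9 - T3 - B3 - W4: 16+22+19+14+6 = 77
HQ - C1 - F9 - T3 - W4 - B3: 16+22+19+20+6 = 83
HQ - C1 - F9 - B3 - T3 - W4: 16+22+8+14+20 = 80
HQ - C1 - F9 - B3 - W4 - T3: 16+22+8+6+20 = 72
HQ - C1 - F9 - W4 - T3 - B3: 16+22+14+20+14 = 86
HQ - C1 - F9 - W4 - B3 - T3: 16+22+14+6+14 = 72
HQ - C1 - B3 - T3 - F9 - W4: 16+20+14+19+14 = 83
HQ - C1 - B3 - T3 - W4 - F9: 16+20+14+20+14 = 84
… (106 more)
HQ - B3 - W4 - T3 - F9 - C1: 4+6+20+19+22 = 71  ← best
The minimum is 71.
One shortest path: HQ → B3 → W4 → T3 → F9 → C1.

Minimum one-way distance = 71 km.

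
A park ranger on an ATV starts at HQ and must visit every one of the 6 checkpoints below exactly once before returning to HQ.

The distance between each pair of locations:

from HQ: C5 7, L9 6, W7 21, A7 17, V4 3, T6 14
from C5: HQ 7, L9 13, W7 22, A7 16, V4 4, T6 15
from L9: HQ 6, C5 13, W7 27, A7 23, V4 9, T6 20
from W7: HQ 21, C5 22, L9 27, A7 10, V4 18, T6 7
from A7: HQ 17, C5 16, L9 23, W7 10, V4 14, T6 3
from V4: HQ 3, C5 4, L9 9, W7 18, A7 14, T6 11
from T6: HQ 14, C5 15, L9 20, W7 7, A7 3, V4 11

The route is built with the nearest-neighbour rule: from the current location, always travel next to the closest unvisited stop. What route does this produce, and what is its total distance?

At HQ the remaining stops are V4 3, L9 6, C5 7, T6 14, A7 17, W7 21; go to V4.
At V4 the remaining stops are C5 4, L9 9, T6 11, A7 14, W7 18; go to C5.
At C5 the remaining stops are L9 13, T6 15, A7 16, W7 22; go to L9.
At L9 the remaining stops are T6 20, A7 23, W7 27; go to T6.
At T6 the remaining stops are A7 3, W7 7; go to A7.
At A7 the remaining stops are W7 10; go to W7.
Return W7→HQ: 21.
Total = 3 + 4 + 13 + 20 + 3 + 10 + 21 = 74.

Total distance 74 via the nearest-neighbour route HQ → V4 → C5 → L9 → T6 → A7 → W7 → HQ.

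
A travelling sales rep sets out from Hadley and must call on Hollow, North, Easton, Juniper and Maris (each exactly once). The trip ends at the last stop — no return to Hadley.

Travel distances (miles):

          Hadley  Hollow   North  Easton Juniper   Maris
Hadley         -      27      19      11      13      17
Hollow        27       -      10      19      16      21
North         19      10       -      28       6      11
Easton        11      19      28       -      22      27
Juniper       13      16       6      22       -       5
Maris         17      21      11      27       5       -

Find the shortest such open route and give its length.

There are 5! = 120 possible orderings.
Hadley → Hollow → North → Easton → Juniper → Maris: 27+10+28+22+5 = 92
Hadley → Hollow → North → Easton → Maris → Juniper: 27+10+28+27+5 = 97
Hadley → Hollow → North → Juniper → Easton → Maris: 27+10+6+22+27 = 92
Hadley → Hollow → North → Juniper → Maris → Easton: 27+10+6+5+27 = 75
Hadley → Hollow → North → Maris → Easton → Juniper: 27+10+11+27+22 = 97
Hadley → Hollow → North → Maris → Juniper → Easton: 27+10+11+5+22 = 75
Hadley → Hollow → Easton → North → Juniper → Maris: 27+19+28+6+5 = 85
Hadley → Hollow → Easton → North → Maris → Juniper: 27+19+28+11+5 = 90
Hadley → Hollow → Easton → Juniper → North → Maris: 27+19+22+6+11 = 85
Hadley → Hollow → Easton → Juniper → Maris → North: 27+19+22+5+11 = 84
Hadley → Hollow → Easton → Maris → North → Juniper: 27+19+27+11+6 = 90
Hadley → Hollow → Easton → Maris → Juniper → North: 27+19+27+5+6 = 84
Hadley → Hollow → Juniper → North → Easton → Maris: 27+16+6+28+27 = 104
Hadley → Hollow → Juniper → North → Maris → Easton: 27+16+6+11+27 = 87
… (106 more)
Hadley → Easton → Hollow → North → Juniper → Maris: 11+19+10+6+5 = 51  ← best
The minimum is 51.
One shortest path: Hadley → Easton → Hollow → North → Juniper → Maris.

Shortest open route: 51 miles.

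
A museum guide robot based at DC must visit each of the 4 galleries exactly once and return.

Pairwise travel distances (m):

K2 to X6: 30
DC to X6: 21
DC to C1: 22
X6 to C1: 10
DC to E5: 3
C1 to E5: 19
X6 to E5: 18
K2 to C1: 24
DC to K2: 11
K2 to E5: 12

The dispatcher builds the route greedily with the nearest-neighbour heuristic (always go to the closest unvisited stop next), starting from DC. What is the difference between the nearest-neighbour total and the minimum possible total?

DC: E5=3, K2=11, X6=21, C1=22 ⇒ E5
E5: K2=12, X6=18, C1=19 ⇒ K2
K2: C1=24, X6=30 ⇒ C1
C1: X6=10 ⇒ X6
NN route DC → E5 → K2 → C1 → X6 → DC costs 70.
Optimal: DC → K2 → C1 → X6 → E5 → DC costs 66 (by enumerating all 12 distinct tours).
Excess = 70 − 66 = 4.

Excess over optimum: 4 m.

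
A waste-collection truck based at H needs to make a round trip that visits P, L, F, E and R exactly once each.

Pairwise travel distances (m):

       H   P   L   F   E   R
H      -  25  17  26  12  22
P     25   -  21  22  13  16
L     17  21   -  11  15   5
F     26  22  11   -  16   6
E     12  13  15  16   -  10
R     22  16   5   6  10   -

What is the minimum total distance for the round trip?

H → P → L → F → E → R → H: 25+21+11+16+10+22 = 105
H → P → L → F → R → E → H: 25+21+11+6+10+12 = 85
H → P → L → E → F → R → H: 25+21+15+16+6+22 = 105
H → P → L → E → R → F → H: 25+21+15+10+6+26 = 103
H → P → L → R → F → E → H: 25+21+5+6+16+12 = 85
H → P → L → R → E → F → H: 25+21+5+10+16+26 = 103
H → P → F → L → E → R → H: 25+22+11+15+10+22 = 105
H → P → F → L → R → E → H: 25+22+11+5+10+12 = 85
H → P → F → E → L → R → H: 25+22+16+15+5+22 = 105
H → P → F → E → R → L → H: 25+22+16+10+5+17 = 95
H → P → F → R → L → E → H: 25+22+6+5+15+12 = 85
H → P → F → R → E → L → H: 25+22+6+10+15+17 = 95
H → P → E → L → F → R → H: 25+13+15+11+6+22 = 92
H → P → E → L → R → F → H: 25+13+15+5+6+26 = 90
… (46 more)
H → L → F → R → P → E → H: 17+11+6+16+13+12 = 75  ← best
The minimum is 75.
One optimal route: H → L → F → R → P → E → H (or its reverse).

Minimum total distance: 75 m.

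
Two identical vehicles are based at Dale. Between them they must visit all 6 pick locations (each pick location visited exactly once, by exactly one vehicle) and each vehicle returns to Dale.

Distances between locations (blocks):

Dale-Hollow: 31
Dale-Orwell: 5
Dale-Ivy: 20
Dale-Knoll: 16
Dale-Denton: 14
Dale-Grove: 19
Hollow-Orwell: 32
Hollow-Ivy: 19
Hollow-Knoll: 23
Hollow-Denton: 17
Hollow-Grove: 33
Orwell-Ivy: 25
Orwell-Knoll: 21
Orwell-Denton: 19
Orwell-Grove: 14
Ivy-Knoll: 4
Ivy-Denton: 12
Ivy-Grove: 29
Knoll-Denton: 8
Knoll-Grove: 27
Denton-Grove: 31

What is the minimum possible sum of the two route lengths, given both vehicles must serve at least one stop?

There are 2^5 − 1 = 31 ways to divide the 6 stops into two non-empty groups. For each, the best each vehicle can do is its own shortest tour through its group:
  {Hollow} + {Orwell, Ivy, Knoll, Denton, Grove}: 62 + 74 = 136
  {Orwell} + {Hollow, Ivy, Knoll, Denton, Grove}: 10 + 97 = 107
  {Hollow, Orwell} + {Ivy, Knoll, Denton, Grove}: 68 + 74 = 142
  {Ivy} + {Hollow, Orwell, Knoll, Denton, Grove}: 40 + 93 = 133
  {Hollow, Ivy} + {Orwell, Knoll, Denton, Grove}: 70 + 68 = 138
  {Orwell, Ivy} + {Hollow, Knoll, Denton, Grove}: 50 + 93 = 143
  … (31 splits in total)
Best: vehicle 1 Dale → Orwell → Dale = 10; vehicle 2 Dale → Denton → Knoll → Ivy → Hollow → Grove → Dale = 97; combined 107.

107 blocks — the smallest possible combined total.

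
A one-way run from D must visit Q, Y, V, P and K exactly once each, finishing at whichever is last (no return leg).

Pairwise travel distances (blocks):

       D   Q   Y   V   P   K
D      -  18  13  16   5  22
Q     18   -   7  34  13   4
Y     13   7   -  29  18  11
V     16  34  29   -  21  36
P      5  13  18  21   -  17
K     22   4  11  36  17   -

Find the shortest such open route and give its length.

There are 5! = 120 possible orderings.
D - Q - Y - V - P - K: 18+7+29+21+17 = 92
D - Q - Y - V - K - P: 18+7+29+36+17 = 107
D - Q - Y - P - V - K: 18+7+18+21+36 = 100
D - Q - Y - P - K - V: 18+7+18+17+36 = 96
D - Q - Y - K - V - P: 18+7+11+36+21 = 93
D - Q - Y - K - P - V: 18+7+11+17+21 = 74
D - Q - V - Y - P - K: 18+34+29+18+17 = 116
D - Q - V - Y - K - P: 18+34+29+11+17 = 109
D - Q - V - P - Y - K: 18+34+21+18+11 = 102
D - Q - V - P - K - Y: 18+34+21+17+11 = 101
D - Q - V - K - Y - P: 18+34+36+11+18 = 117
D - Q - V - K - P - Y: 18+34+36+17+18 = 123
D - Q - P - Y - V - K: 18+13+18+29+36 = 114
D - Q - P - Y - K - V: 18+13+18+11+36 = 96
… (106 more)
D - Y - Q - K - P - V: 13+7+4+17+21 = 62  ← best
The minimum is 62.
One shortest path: D → Y → Q → K → P → V.

Shortest open route: 62 blocks.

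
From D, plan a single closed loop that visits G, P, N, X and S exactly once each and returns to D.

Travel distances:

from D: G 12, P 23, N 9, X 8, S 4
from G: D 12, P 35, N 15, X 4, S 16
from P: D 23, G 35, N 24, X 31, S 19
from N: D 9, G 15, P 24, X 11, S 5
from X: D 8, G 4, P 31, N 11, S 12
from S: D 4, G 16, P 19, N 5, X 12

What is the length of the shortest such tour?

D → G → P → N → X → S → D: 12+35+24+11+12+4 = 98
D → G → P → N → S → X → D: 12+35+24+5+12+8 = 96
D → G → P → X → N → S → D: 12+35+31+11+5+4 = 98
D → G → P → X → S → N → D: 12+35+31+12+5+9 = 104
D → G → P → S → N → X → D: 12+35+19+5+11+8 = 90
D → G → P → S → X → N → D: 12+35+19+12+11+9 = 98
D → G → N → P → X → S → D: 12+15+24+31+12+4 = 98
D → G → N → P → S → X → D: 12+15+24+19+12+8 = 90
D → G → N → X → P → S → D: 12+15+11+31+19+4 = 92
D → G → N → X → S → P → D: 12+15+11+12+19+23 = 92
D → G → N → S → P → X → D: 12+15+5+19+31+8 = 90
D → G → N → S → X → P → D: 12+15+5+12+31+23 = 98
D → G → X → P → N → S → D: 12+4+31+24+5+4 = 80
D → G → X → P → S → N → D: 12+4+31+19+5+9 = 80
… (46 more)
D → G → X → N → P → S → D: 12+4+11+24+19+4 = 74  ← best
The minimum is 74.
One optimal route: D → G → X → N → P → S → D (or its reverse).

74 — the shortest possible round trip.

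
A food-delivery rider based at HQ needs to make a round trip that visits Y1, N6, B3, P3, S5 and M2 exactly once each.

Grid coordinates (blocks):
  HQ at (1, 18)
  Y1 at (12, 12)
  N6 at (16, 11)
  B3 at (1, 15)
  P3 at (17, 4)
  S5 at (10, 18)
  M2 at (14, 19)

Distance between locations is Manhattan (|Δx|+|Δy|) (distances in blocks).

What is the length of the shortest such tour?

HQ-Y1-N6-B3-P3-S5-M2-HQ: 17+5+19+27+21+5+14 = 108
HQ-Y1-N6-B3-P3-M2-S5-HQ: 17+5+19+27+18+5+9 = 100
HQ-Y1-N6-B3-S5-P3-M2-HQ: 17+5+19+12+21+18+14 = 106
HQ-Y1-N6-B3-S5-M2-P3-HQ: 17+5+19+12+5+18+30 = 106
HQ-Y1-N6-B3-M2-P3-S5-HQ: 17+5+19+17+18+21+9 = 106
HQ-Y1-N6-B3-M2-S5-P3-HQ: 17+5+19+17+5+21+30 = 114
HQ-Y1-N6-P3-B3-S5-M2-HQ: 17+5+8+27+12+5+14 = 88
HQ-Y1-N6-P3-B3-M2-S5-HQ: 17+5+8+27+17+5+9 = 88
… (352 more)
HQ-B3-Y1-N6-P3-M2-S5-HQ: 3+14+5+8+18+5+9 = 62  ← best
The minimum is 62.
One optimal route: HQ → B3 → Y1 → N6 → P3 → M2 → S5 → HQ (or its reverse).

62 blocks — the shortest possible round trip.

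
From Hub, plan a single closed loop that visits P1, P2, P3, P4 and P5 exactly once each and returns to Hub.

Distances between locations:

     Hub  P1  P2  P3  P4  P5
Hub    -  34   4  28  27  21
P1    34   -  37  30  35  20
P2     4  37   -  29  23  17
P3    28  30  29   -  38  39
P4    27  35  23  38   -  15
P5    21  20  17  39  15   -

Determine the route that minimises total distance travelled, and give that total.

There are 60 distinct closed tours to check (reversals are equivalent).
Hub → P1 → P2 → P3 → P4 → P5 → Hub: 34+37+29+38+15+21 = 174
Hub → P1 → P2 → P3 → P5 → P4 → Hub: 34+37+29+39+15+27 = 181
Hub → P1 → P2 → P4 → P3 → P5 → Hub: 34+37+23+38+39+21 = 192
Hub → P1 → P2 → P4 → P5 → P3 → Hub: 34+37+23+15+39+28 = 176
Hub → P1 → P2 → P5 → P3 → P4 → Hub: 34+37+17+39+38+27 = 192
Hub → P1 → P2 → P5 → P4 → P3 → Hub: 34+37+17+15+38+28 = 169
Hub → P1 → P3 → P2 → P4 → P5 → Hub: 34+30+29+23+15+21 = 152
Hub → P1 → P3 → P2 → P5 → P4 → Hub: 34+30+29+17+15+27 = 152
Hub → P1 → P3 → P4 → P2 → P5 → Hub: 34+30+38+23+17+21 = 163
Hub → P1 → P3 → P4 → P5 → P2 → Hub: 34+30+38+15+17+4 = 138
Hub → P1 → P3 → P5 → P2 → P4 → Hub: 34+30+39+17+23+27 = 170
Hub → P1 → P3 → P5 → P4 → P2 → Hub: 34+30+39+15+23+4 = 145
Hub → P1 → P4 → P2 → P3 → P5 → Hub: 34+35+23+29+39+21 = 181
Hub → P1 → P4 → P2 → P5 → P3 → Hub: 34+35+23+17+39+28 = 176
… (46 more)
Hub → P2 → P4 → P5 → P1 → P3 → Hub: 4+23+15+20+30+28 = 120  ← best
The minimum is 120.
One optimal route: Hub → P2 → P4 → P5 → P1 → P3 → Hub (or its reverse).

120 — the shortest possible round trip.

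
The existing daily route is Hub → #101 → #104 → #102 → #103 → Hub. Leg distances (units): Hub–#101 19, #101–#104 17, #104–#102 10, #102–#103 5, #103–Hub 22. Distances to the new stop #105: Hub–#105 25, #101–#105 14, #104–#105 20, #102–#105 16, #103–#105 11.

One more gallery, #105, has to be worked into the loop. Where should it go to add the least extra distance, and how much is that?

Insertion cost between consecutive stops i–j is d(i,#105) + d(#105,j) − d(i,j):
  between Hub and #101: 25 + 14 − 19 = 20
  between #101 and #104: 14 + 20 − 17 = 17
  between #104 and #102: 20 + 16 − 10 = 26
  between #102 and #103: 16 + 11 − 5 = 22
  between #103 and Hub: 11 + 25 − 22 = 14
Cheapest insertion is between #103 and Hub, adding 14.
New total = 73 + 14 = 87.

Minimum extra distance: 14, inserting #105 between #103 and Hub.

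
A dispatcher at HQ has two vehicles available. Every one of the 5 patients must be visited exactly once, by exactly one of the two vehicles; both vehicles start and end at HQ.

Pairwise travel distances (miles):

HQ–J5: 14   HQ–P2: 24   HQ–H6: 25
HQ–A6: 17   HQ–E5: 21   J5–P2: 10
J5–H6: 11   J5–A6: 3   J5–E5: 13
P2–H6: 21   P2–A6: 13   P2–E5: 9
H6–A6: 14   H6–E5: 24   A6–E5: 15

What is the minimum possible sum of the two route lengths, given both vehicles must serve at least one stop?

Minimum combined distance: 110 miles.

There are 2^4 − 1 = 15 ways to divide the 5 stops into two non-empty groups. For each, the best each vehicle can do is its own shortest tour through its group:
  {J5} + {P2, H6, A6, E5}: 28 + 82 = 110
  {P2} + {J5, H6, A6, E5}: 48 + 75 = 123
  {J5, P2} + {H6, A6, E5}: 48 + 75 = 123
  {H6} + {J5, P2, A6, E5}: 50 + 60 = 110
  {J5, H6} + {P2, A6, E5}: 50 + 60 = 110
  {P2, H6} + {J5, A6, E5}: 70 + 53 = 123
  … (15 splits in total)
Best: vehicle 1 HQ → J5 → HQ = 28; vehicle 2 HQ → H6 → A6 → P2 → E5 → HQ = 82; combined 110.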